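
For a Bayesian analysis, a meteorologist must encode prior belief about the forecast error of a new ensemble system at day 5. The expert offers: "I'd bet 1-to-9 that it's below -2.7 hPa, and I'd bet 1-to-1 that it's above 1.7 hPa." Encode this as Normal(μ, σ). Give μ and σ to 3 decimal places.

μ = 1.700, σ = 3.433

The p-quantile of Normal(μ,σ) is μ + z_p·σ, with z_{0.1} = -1.282 and z_{0.5} = 0.
Eliminate σ: μ = (z₂·x₁ − z₁·x₂)/(z₂ − z₁) = (0·-2.7 − (-1.282)·1.7)/1.282 = 1.700.
Then σ = (x₂ − x₁)/(z₂ − z₁) = (1.7 − -2.7)/1.282 = 3.433.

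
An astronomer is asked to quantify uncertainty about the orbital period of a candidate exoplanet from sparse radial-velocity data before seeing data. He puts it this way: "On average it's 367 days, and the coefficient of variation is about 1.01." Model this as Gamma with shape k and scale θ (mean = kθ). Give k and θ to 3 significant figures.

k ≈ 0.98, θ ≈ 374

For Gamma(k, scale θ): mean = kθ, variance = kθ², so CV = 1/√k.
CV = 1.01, hence k = 1/CV² = 0.98.
Then θ = mean/k = 367/0.98 = 374.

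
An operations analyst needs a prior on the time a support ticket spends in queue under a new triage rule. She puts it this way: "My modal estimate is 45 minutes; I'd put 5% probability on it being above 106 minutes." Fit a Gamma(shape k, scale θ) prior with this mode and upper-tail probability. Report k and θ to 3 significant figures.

Gamma(k,θ) with k>1 has mode (k−1)θ, so θ = 45/(k−1).
Need P(X < 106) = 0.95 with θ tied to k this way. Start at k = 2, θ = 45: P(X<106) ≈ 0.682.
Too low — raise k to concentrate. Iterating converges to k ≈ 4.72.
Then θ = 45/(4.72−1) ≈ 12.1.

k ≈ 4.72, θ ≈ 12.1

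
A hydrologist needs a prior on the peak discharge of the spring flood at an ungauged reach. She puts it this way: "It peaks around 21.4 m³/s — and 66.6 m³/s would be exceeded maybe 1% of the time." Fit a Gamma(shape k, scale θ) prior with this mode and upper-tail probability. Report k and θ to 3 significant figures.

Gamma(k,θ) with k>1 has mode (k−1)θ, so θ = 21.4/(k−1).
Need P(X < 66.6) = 0.99 with θ tied to k this way. Start at k = 2, θ = 21.4: P(X<66.6) ≈ 0.817.
Too low — raise k to concentrate. Iterating converges to k ≈ 4.46.
Then θ = 21.4/(4.46−1) ≈ 6.18.

k ≈ 4.46, θ ≈ 6.18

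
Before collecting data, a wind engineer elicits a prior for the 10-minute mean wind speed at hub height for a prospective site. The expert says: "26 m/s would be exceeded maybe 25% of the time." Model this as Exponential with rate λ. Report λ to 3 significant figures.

λ ≈ 0.0533

P(T > 26.0) = e^(−λ·26.0) = 0.25, so λ = −ln(0.25)/26.0 = 0.0533.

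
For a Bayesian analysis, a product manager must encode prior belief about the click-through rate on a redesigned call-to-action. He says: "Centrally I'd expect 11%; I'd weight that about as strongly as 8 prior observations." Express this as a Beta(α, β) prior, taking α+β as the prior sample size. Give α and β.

Under the effective-sample-size interpretation, Beta(α, β) has prior mean α/(α+β) and prior sample size α+β.
So α+β = 8 and α/(α+β) = 0.11, giving α = 0.11·8 = 0.88 and β = 8 − 0.88 = 7.12.

α = 0.88, β = 7.12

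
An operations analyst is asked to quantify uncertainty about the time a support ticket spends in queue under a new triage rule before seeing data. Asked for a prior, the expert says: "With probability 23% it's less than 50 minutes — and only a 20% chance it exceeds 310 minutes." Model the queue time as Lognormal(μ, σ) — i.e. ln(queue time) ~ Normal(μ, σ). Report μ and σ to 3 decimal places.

If T ~ Lognormal(μ,σ) then ln T ~ Normal(μ,σ), so the p-quantile of ln T is μ + z_p·σ.
ln(50) = 3.912 and ln(310) = 5.737; z_{0.23} = -0.7388, z_{0.8} = 0.8416.
σ = (5.737 − 3.912)/(0.8416 − (-0.7388)) = 1.154.
μ = 3.912 − (-0.7388)·1.154 = 4.765.

μ ≈ 4.765, σ ≈ 1.154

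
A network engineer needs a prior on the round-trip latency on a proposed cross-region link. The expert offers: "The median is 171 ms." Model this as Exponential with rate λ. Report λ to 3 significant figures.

Exponential median = ln 2 / λ, so λ = ln 2 / 171.0 = 0.00405.

λ ≈ 0.00405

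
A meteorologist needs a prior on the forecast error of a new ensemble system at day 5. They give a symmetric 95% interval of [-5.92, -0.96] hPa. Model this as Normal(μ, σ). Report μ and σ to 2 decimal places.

A symmetric 95% interval runs μ ± z·σ with z = 1.96.
Half-width = 2.48, so σ = 2.48/1.96 = 1.27.
μ is the interval midpoint, -3.44.

μ = -3.44, σ = 1.27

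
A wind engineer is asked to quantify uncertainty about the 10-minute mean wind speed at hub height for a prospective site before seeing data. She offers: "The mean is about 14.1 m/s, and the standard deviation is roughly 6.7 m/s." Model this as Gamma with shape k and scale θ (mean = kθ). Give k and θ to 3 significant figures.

k ≈ 4.43, θ ≈ 3.18

For Gamma(k, scale θ): mean = kθ, variance = kθ², so CV = 1/√k.
CV = SD/mean = 6.7/14.1 = 0.4752, hence k = 1/CV² = 4.43.
Then θ = mean/k = 14.1/4.43 = 3.18.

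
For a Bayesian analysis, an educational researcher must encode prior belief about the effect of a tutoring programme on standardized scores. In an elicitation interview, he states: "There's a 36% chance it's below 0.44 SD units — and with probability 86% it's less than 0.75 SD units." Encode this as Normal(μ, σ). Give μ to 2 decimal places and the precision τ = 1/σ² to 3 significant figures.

For Normal(μ,σ), the p-quantile is μ + z_p·σ. Here z_{0.36} = -0.3585, z_{0.86} = 1.08.
So 0.44 = μ − 0.3585σ and 0.75 = μ + 1.08σ.
Subtracting: σ = (0.75 − 0.44)/(1.08 − (-0.3585)) = 0.22.
Then μ = 0.44 − (-0.3585)·0.22 = 0.52.
Precision τ = 1/σ² = 1/0.2155² = 21.5.

μ = 0.52, τ = 21.5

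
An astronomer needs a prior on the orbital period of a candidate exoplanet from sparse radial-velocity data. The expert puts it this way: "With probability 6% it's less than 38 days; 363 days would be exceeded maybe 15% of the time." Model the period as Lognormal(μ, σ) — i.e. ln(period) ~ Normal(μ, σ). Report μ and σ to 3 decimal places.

μ ≈ 4.992, σ ≈ 0.871

If T ~ Lognormal(μ,σ) then ln T ~ Normal(μ,σ), so the p-quantile of ln T is μ + z_p·σ.
ln(38) = 3.638 and ln(363) = 5.894; z_{0.06} = -1.555, z_{0.85} = 1.036.
σ = (5.894 − 3.638)/(1.036 − (-1.555)) = 0.871.
μ = 3.638 − (-1.555)·0.871 = 4.992.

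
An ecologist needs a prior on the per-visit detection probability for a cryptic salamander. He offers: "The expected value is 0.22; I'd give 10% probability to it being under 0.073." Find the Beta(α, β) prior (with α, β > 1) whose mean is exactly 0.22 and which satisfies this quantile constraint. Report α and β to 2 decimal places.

With mean 0.22 fixed, write α = 0.22s, β = 0.78s where s = α+β.
Need P(θ < 0.073) = 0.1 under Beta(0.22s, 0.78s). Normal approximation: (q−m)/√(m(1−m)/s) ≈ z_{0.1} = -1.28, so s ≈ 0.22·0.78·(-1.28)²/(0.073−0.22)² = 13.0.
At s = 13.0: P(θ<0.073) ≈ 0.065. Adjusting to match 0.1 gives s ≈ 9.95.
So α = 0.22·9.95 ≈ 2.19, β = 0.78·9.95 ≈ 7.76.

α ≈ 2.19, β ≈ 7.76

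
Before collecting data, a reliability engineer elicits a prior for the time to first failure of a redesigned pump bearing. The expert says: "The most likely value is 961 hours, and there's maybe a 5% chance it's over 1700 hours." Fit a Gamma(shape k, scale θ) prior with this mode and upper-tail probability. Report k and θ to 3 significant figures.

Gamma(k,θ) with k>1 has mode (k−1)θ, so θ = 961/(k−1).
Need P(X < 1700) = 0.95 with θ tied to k this way. Start at k = 2, θ = 961: P(X<1700) ≈ 0.528.
Too low — raise k to concentrate. Iterating converges to k ≈ 9.57.
Then θ = 961/(9.57−1) ≈ 112.

k ≈ 9.57, θ ≈ 112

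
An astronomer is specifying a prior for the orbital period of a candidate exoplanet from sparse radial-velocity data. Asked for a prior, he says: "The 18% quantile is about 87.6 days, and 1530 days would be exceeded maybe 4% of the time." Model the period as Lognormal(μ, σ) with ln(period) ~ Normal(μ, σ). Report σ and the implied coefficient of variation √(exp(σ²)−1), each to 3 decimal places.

σ ≈ 1.073, CV ≈ 1.470

If T ~ Lognormal(μ,σ) then ln T ~ Normal(μ,σ), so the p-quantile of ln T is μ + z_p·σ.
ln(87.6) = 4.473 and ln(1530) = 7.333; z_{0.18} = -0.9154, z_{0.96} = 1.751.
σ = (7.333 − 4.473)/(1.751 − (-0.9154)) = 1.073.
μ = 4.473 − (-0.9154)·1.073 = 5.455.
CV = √(exp(σ²)−1) = √(exp(1.1510)−1) = 1.470.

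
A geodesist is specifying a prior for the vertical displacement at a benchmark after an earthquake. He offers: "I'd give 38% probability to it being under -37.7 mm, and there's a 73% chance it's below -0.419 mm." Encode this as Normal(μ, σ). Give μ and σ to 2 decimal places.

The p-quantile of Normal(μ,σ) is μ + z_p·σ, with z_{0.38} = -0.3055 and z_{0.73} = 0.6128.
Eliminate σ: μ = (z₂·x₁ − z₁·x₂)/(z₂ − z₁) = (0.6128·-37.7 − (-0.3055)·-0.419)/0.9183 = -25.30.
Then σ = (x₂ − x₁)/(z₂ − z₁) = (-0.419 − -37.7)/0.9183 = 40.60.

μ = -25.30, σ = 40.60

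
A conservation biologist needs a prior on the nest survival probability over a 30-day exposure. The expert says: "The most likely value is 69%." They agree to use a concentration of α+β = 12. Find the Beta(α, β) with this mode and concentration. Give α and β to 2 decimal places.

α = 7.90, β = 4.10

For α,β > 1 the Beta mode is (α−1)/(α+β−2). With α+β = 12, the mode is (α−1)/10.
Set (α−1)/10 = 0.69 → α = 1 + 0.69·10 = 7.90.
β = 12 − α = 4.10.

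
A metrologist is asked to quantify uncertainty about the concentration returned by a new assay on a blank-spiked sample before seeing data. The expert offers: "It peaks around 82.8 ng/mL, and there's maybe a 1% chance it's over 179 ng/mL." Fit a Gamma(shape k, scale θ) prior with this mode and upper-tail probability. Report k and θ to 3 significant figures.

k ≈ 9.14, θ ≈ 10.2

Gamma(k,θ) with k>1 has mode (k−1)θ, so θ = 82.8/(k−1).
Need P(X < 179) = 0.99 with θ tied to k this way. Start at k = 2, θ = 82.8: P(X<179) ≈ 0.636.
Too low — raise k to concentrate. Iterating converges to k ≈ 9.14.
Then θ = 82.8/(9.14−1) ≈ 10.2.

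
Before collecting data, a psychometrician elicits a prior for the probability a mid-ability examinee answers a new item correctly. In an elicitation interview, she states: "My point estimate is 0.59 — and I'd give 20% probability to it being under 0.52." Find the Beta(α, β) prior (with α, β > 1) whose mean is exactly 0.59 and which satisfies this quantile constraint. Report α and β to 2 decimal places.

With mean 0.59 fixed, write α = 0.59s, β = 0.41s where s = α+β.
Need P(θ < 0.52) = 0.2 under Beta(0.59s, 0.41s). Normal approximation: (q−m)/√(m(1−m)/s) ≈ z_{0.2} = -0.842, so s ≈ 0.59·0.41·(-0.842)²/(0.52−0.59)² = 35.0.
At s = 35.0: P(θ<0.52) ≈ 0.199. Adjusting to match 0.2 gives s ≈ 34.58.
So α = 0.59·34.58 ≈ 20.40, β = 0.41·34.58 ≈ 14.18.

α ≈ 20.40, β ≈ 14.18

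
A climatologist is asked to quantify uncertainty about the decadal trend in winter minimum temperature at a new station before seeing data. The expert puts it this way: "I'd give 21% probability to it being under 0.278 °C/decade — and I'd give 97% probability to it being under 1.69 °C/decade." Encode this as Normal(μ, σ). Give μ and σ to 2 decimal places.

For Normal(μ,σ), the p-quantile is μ + z_p·σ. Here z_{0.21} = -0.8064, z_{0.97} = 1.881.
So 0.278 = μ − 0.8064σ and 1.69 = μ + 1.881σ.
Subtracting: σ = (1.69 − 0.278)/(1.881 − (-0.8064)) = 0.53.
Then μ = 0.278 − (-0.8064)·0.53 = 0.70.

μ = 0.70, σ = 0.53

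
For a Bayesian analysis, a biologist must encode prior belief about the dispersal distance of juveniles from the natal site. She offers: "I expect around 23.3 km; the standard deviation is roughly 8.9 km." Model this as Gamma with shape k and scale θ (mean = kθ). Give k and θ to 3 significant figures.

k ≈ 6.85, θ ≈ 3.4

For Gamma(k, scale θ): mean = kθ, variance = kθ², so CV = 1/√k.
CV = SD/mean = 8.9/23.3 = 0.382, hence k = 1/CV² = 6.85.
Then θ = mean/k = 23.3/6.85 = 3.4.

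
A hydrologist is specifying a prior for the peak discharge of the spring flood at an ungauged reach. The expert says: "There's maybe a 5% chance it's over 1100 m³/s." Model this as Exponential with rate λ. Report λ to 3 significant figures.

λ ≈ 0.00272

P(T > 1100.0) = e^(−λ·1100.0) = 0.05, so λ = −ln(0.05)/1100.0 = 0.00272.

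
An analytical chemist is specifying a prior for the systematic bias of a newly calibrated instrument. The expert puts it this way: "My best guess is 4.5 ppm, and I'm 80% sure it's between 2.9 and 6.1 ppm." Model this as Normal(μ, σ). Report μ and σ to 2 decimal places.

A symmetric 80% interval runs μ ± z·σ with z = 1.282.
Half-width = 1.6, so σ = 1.6/1.282 = 1.25.
μ is the stated best guess, 4.50.

μ = 4.50, σ = 1.25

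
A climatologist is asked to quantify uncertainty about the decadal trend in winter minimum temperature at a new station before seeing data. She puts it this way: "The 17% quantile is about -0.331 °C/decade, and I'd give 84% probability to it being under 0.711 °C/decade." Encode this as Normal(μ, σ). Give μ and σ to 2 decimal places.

The p-quantile of Normal(μ,σ) is μ + z_p·σ, with z_{0.17} = -0.9542 and z_{0.84} = 0.9945.
Eliminate σ: μ = (z₂·x₁ − z₁·x₂)/(z₂ − z₁) = (0.9945·-0.331 − (-0.9542)·0.711)/1.949 = 0.18.
Then σ = (x₂ − x₁)/(z₂ − z₁) = (0.711 − -0.331)/1.949 = 0.53.

μ = 0.18, σ = 0.53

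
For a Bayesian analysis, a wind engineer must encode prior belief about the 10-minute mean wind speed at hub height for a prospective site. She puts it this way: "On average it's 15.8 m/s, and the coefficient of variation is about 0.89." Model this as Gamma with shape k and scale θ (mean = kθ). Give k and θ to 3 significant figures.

k ≈ 1.26, θ ≈ 12.5

For Gamma(k, scale θ): mean = kθ, variance = kθ², so CV = 1/√k.
CV = 0.89, hence k = 1/CV² = 1.26.
Then θ = mean/k = 15.8/1.26 = 12.5.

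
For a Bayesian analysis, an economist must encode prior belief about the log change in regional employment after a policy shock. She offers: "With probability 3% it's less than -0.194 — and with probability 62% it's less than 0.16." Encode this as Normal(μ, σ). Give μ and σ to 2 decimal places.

The p-quantile of Normal(μ,σ) is μ + z_p·σ, with z_{0.03} = -1.881 and z_{0.62} = 0.3055.
Eliminate σ: μ = (z₂·x₁ − z₁·x₂)/(z₂ − z₁) = (0.3055·-0.194 − (-1.881)·0.16)/2.186 = 0.11.
Then σ = (x₂ − x₁)/(z₂ − z₁) = (0.16 − -0.194)/2.186 = 0.16.

μ = 0.11, σ = 0.16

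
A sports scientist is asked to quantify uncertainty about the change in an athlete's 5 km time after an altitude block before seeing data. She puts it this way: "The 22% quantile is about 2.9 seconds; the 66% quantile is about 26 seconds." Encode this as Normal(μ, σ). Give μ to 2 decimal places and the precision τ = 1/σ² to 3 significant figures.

μ = 17.96, τ = 0.00263

For Normal(μ,σ), the p-quantile is μ + z_p·σ. Here z_{0.22} = -0.7722, z_{0.66} = 0.4125.
So 2.9 = μ − 0.7722σ and 26 = μ + 0.4125σ.
Subtracting: σ = (26 − 2.9)/(0.4125 − (-0.7722)) = 19.50.
Then μ = 2.9 − (-0.7722)·19.50 = 17.96.
Precision τ = 1/σ² = 1/19.5² = 0.00263.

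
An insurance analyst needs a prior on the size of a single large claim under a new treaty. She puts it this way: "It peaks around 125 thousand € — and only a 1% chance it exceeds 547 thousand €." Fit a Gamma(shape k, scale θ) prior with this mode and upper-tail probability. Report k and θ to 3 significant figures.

Gamma(k,θ) with k>1 has mode (k−1)θ, so θ = 125/(k−1).
Need P(X < 547) = 0.99 with θ tied to k this way. Start at k = 2, θ = 125: P(X<547) ≈ 0.932.
Too low — raise k to concentrate. Iterating converges to k ≈ 2.87.
Then θ = 125/(2.87−1) ≈ 66.8.

k ≈ 2.87, θ ≈ 66.8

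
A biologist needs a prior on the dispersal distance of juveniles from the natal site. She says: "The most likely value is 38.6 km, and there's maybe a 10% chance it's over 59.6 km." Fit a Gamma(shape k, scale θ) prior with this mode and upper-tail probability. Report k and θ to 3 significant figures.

Gamma(k,θ) with k>1 has mode (k−1)θ, so θ = 38.6/(k−1).
Need P(X < 59.6) = 0.9 with θ tied to k this way. Start at k = 2, θ = 38.6: P(X<59.6) ≈ 0.457.
Too low — raise k to concentrate. Iterating converges to k ≈ 10.9.
Then θ = 38.6/(10.9−1) ≈ 3.9.

k ≈ 10.9, θ ≈ 3.9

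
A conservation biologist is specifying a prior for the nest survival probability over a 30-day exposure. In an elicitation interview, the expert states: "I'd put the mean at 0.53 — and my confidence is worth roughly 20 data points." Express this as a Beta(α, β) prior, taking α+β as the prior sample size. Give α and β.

α = 10.6, β = 9.4

Under the effective-sample-size interpretation, Beta(α, β) has prior mean α/(α+β) and prior sample size α+β.
So α+β = 20 and α/(α+β) = 0.53, giving α = 0.53·20 = 10.6 and β = 20 − 10.6 = 9.4.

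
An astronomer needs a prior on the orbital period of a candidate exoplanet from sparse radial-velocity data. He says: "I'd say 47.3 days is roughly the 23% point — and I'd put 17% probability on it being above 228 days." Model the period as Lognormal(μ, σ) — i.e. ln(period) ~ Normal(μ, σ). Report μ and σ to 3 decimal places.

If T ~ Lognormal(μ,σ) then ln T ~ Normal(μ,σ), so the p-quantile of ln T is μ + z_p·σ.
ln(47.3) = 3.857 and ln(228) = 5.429; z_{0.23} = -0.7388, z_{0.83} = 0.9542.
σ = (5.429 − 3.857)/(0.9542 − (-0.7388)) = 0.929.
μ = 3.857 − (-0.7388)·0.929 = 4.543.

μ ≈ 4.543, σ ≈ 0.929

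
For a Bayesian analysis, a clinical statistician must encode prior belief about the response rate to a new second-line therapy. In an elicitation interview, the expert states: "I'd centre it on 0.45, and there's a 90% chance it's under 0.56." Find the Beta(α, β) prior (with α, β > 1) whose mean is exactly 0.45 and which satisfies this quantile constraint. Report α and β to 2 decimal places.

With mean 0.45 fixed, write α = 0.45s, β = 0.55s where s = α+β.
Need P(θ < 0.56) = 0.9 under Beta(0.45s, 0.55s). Normal approximation: (q−m)/√(m(1−m)/s) ≈ z_{0.9} = 1.28, so s ≈ 0.45·0.55·(1.28)²/(0.56−0.45)² = 33.6.
At s = 33.6: P(θ<0.56) ≈ 0.900. Adjusting to match 0.9 gives s ≈ 33.66.
So α = 0.45·33.66 ≈ 15.15, β = 0.55·33.66 ≈ 18.51.

α ≈ 15.15, β ≈ 18.51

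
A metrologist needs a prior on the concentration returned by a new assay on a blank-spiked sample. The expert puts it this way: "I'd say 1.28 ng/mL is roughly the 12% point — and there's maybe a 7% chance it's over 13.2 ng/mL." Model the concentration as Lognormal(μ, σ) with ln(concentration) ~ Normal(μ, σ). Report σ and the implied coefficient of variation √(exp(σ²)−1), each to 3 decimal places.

σ ≈ 0.880, CV ≈ 1.082

If T ~ Lognormal(μ,σ) then ln T ~ Normal(μ,σ), so the p-quantile of ln T is μ + z_p·σ.
ln(1.28) = 0.2469 and ln(13.2) = 2.58; z_{0.12} = -1.175, z_{0.93} = 1.476.
σ = (2.58 − 0.2469)/(1.476 − (-1.175)) = 0.880.
μ = 0.2469 − (-1.175)·0.880 = 1.281.
CV = √(exp(σ²)−1) = √(exp(0.7748)−1) = 1.082.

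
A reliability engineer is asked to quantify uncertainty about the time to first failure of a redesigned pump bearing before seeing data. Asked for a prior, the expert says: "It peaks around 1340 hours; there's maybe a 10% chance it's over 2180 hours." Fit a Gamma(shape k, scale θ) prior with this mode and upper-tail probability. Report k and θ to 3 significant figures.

k ≈ 8.95, θ ≈ 169

Gamma(k,θ) with k>1 has mode (k−1)θ, so θ = 1340/(k−1).
Need P(X < 2180) = 0.9 with θ tied to k this way. Start at k = 2, θ = 1340: P(X<2180) ≈ 0.484.
Too low — raise k to concentrate. Iterating converges to k ≈ 8.95.
Then θ = 1340/(8.95−1) ≈ 169.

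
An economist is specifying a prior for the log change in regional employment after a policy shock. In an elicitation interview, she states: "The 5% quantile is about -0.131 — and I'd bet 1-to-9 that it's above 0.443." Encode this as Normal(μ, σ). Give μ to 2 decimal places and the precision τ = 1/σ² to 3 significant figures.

μ = 0.19, τ = 26

For Normal(μ,σ), the p-quantile is μ + z_p·σ. Here z_{0.05} = -1.645, z_{0.9} = 1.282.
So -0.131 = μ − 1.645σ and 0.443 = μ + 1.282σ.
Subtracting: σ = (0.443 − -0.131)/(1.282 − (-1.645)) = 0.20.
Then μ = -0.131 − (-1.645)·0.20 = 0.19.
Precision τ = 1/σ² = 1/0.1961² = 26.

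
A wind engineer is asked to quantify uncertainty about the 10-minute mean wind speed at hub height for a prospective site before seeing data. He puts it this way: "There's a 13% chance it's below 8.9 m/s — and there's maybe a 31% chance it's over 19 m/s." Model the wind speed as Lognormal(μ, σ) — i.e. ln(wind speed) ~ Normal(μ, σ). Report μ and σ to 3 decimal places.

μ ≈ 2.713, σ ≈ 0.467

If T ~ Lognormal(μ,σ) then ln T ~ Normal(μ,σ), so the p-quantile of ln T is μ + z_p·σ.
ln(8.9) = 2.186 and ln(19) = 2.944; z_{0.13} = -1.126, z_{0.69} = 0.4959.
σ = (2.944 − 2.186)/(0.4959 − (-1.126)) = 0.467.
μ = 2.186 − (-1.126)·0.467 = 2.713.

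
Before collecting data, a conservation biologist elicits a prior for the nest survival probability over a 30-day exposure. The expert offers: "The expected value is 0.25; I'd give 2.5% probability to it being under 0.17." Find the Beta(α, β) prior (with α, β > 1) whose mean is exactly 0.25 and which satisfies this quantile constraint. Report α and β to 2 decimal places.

With mean 0.25 fixed, write α = 0.25s, β = 0.75s where s = α+β.
Need P(θ < 0.17) = 0.025 under Beta(0.25s, 0.75s). Normal approximation: (q−m)/√(m(1−m)/s) ≈ z_{0.025} = -1.96, so s ≈ 0.25·0.75·(-1.96)²/(0.17−0.25)² = 112.5.
At s = 112.5: P(θ<0.17) ≈ 0.018. Adjusting to match 0.025 gives s ≈ 98.48.
So α = 0.25·98.48 ≈ 24.62, β = 0.75·98.48 ≈ 73.86.

α ≈ 24.62, β ≈ 73.86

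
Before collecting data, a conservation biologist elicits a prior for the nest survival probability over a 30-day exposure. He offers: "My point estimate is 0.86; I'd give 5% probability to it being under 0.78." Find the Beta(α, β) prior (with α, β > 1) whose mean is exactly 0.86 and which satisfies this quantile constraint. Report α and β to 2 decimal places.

α ≈ 50.86, β ≈ 8.28

With mean 0.86 fixed, write α = 0.86s, β = 0.14s where s = α+β.
Need P(θ < 0.78) = 0.05 under Beta(0.86s, 0.14s). Normal approximation: (q−m)/√(m(1−m)/s) ≈ z_{0.05} = -1.64, so s ≈ 0.86·0.14·(-1.64)²/(0.78−0.86)² = 50.9.
At s = 50.9: P(θ<0.78) ≈ 0.062. Adjusting to match 0.05 gives s ≈ 59.14.
So α = 0.86·59.14 ≈ 50.86, β = 0.14·59.14 ≈ 8.28.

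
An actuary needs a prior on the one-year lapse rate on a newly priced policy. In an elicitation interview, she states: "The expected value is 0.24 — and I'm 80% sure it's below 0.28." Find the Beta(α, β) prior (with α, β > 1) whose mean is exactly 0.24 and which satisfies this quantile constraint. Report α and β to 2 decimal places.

α ≈ 18.69, β ≈ 59.17

With mean 0.24 fixed, write α = 0.24s, β = 0.76s where s = α+β.
Need P(θ < 0.28) = 0.8 under Beta(0.24s, 0.76s). Normal approximation: (q−m)/√(m(1−m)/s) ≈ z_{0.8} = 0.842, so s ≈ 0.24·0.76·(0.842)²/(0.28−0.24)² = 80.7.
At s = 80.7: P(θ<0.28) ≈ 0.804. Adjusting to match 0.8 gives s ≈ 77.86.
So α = 0.24·77.86 ≈ 18.69, β = 0.76·77.86 ≈ 59.17.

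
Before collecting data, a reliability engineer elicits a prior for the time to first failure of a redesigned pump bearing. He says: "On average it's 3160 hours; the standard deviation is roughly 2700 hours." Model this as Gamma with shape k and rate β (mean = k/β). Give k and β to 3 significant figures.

For Gamma(k, rate β): mean = k/β, variance = k/β², so CV = 1/√k.
CV = SD/mean = 2700/3160 = 0.8544, hence k = 1/CV² = 1.37.
Then β = k/mean = 1.37/3160 = 0.000433.

k ≈ 1.37, β ≈ 0.000433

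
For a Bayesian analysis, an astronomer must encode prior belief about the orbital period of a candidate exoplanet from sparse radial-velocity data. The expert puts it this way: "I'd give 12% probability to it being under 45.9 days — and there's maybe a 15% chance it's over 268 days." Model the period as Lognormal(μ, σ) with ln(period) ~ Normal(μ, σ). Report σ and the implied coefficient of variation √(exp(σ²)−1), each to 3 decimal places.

σ ≈ 0.798, CV ≈ 0.943

If T ~ Lognormal(μ,σ) then ln T ~ Normal(μ,σ), so the p-quantile of ln T is μ + z_p·σ.
ln(45.9) = 3.826 and ln(268) = 5.591; z_{0.12} = -1.175, z_{0.85} = 1.036.
σ = (5.591 − 3.826)/(1.036 − (-1.175)) = 0.798.
μ = 3.826 − (-1.175)·0.798 = 4.764.
CV = √(exp(σ²)−1) = √(exp(0.6367)−1) = 0.943.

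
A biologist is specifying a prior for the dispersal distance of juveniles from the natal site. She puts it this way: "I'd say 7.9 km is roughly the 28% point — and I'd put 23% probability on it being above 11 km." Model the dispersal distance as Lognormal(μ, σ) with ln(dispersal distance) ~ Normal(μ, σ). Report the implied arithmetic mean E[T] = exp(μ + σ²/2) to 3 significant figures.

If T ~ Lognormal(μ,σ) then ln T ~ Normal(μ,σ), so the p-quantile of ln T is μ + z_p·σ.
ln(7.9) = 2.067 and ln(11) = 2.398; z_{0.28} = -0.5828, z_{0.77} = 0.7388.
σ = (2.398 − 2.067)/(0.7388 − (-0.5828)) = 0.250.
μ = 2.067 − (-0.5828)·0.250 = 2.213.
E[T] = exp(μ + σ²/2) = exp(2.213 + 0.0314) = 9.43 km.

E[T] ≈ 9.43 km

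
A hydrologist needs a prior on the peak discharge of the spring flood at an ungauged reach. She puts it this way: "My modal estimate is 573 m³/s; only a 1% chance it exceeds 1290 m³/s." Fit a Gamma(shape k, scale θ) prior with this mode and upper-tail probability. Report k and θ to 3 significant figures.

Gamma(k,θ) with k>1 has mode (k−1)θ, so θ = 573/(k−1).
Need P(X < 1290) = 0.99 with θ tied to k this way. Start at k = 2, θ = 573: P(X<1290) ≈ 0.658.
Too low — raise k to concentrate. Iterating converges to k ≈ 8.29.
Then θ = 573/(8.29−1) ≈ 78.6.

k ≈ 8.29, θ ≈ 78.6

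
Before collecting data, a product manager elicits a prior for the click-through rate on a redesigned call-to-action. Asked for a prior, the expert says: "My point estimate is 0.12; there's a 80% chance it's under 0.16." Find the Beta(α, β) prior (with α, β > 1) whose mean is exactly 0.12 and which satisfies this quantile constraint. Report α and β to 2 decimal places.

α ≈ 4.93, β ≈ 36.18

With mean 0.12 fixed, write α = 0.12s, β = 0.88s where s = α+β.
Need P(θ < 0.16) = 0.8 under Beta(0.12s, 0.88s). Normal approximation: (q−m)/√(m(1−m)/s) ≈ z_{0.8} = 0.842, so s ≈ 0.12·0.88·(0.842)²/(0.16−0.12)² = 46.7.
At s = 46.7: P(θ<0.16) ≈ 0.811. Adjusting to match 0.8 gives s ≈ 41.12.
So α = 0.12·41.12 ≈ 4.93, β = 0.88·41.12 ≈ 36.18.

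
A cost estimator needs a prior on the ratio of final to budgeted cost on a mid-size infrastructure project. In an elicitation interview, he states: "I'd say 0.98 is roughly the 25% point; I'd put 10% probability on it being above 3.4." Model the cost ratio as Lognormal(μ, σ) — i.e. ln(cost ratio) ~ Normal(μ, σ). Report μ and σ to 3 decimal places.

If T ~ Lognormal(μ,σ) then ln T ~ Normal(μ,σ), so the p-quantile of ln T is μ + z_p·σ.
ln(0.98) = -0.0202 and ln(3.4) = 1.224; z_{0.25} = -0.6745, z_{0.9} = 1.282.
σ = (1.224 − -0.0202)/(1.282 − (-0.6745)) = 0.636.
μ = -0.0202 − (-0.6745)·0.636 = 0.409.

μ ≈ 0.409, σ ≈ 0.636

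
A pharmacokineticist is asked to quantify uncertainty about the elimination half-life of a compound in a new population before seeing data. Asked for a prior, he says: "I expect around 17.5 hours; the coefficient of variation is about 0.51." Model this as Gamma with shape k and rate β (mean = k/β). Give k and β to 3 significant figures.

k ≈ 3.84, β ≈ 0.22

For Gamma(k, rate β): mean = k/β, variance = k/β², so CV = 1/√k.
CV = 0.51, hence k = 1/CV² = 3.84.
Then β = k/mean = 3.84/17.5 = 0.22.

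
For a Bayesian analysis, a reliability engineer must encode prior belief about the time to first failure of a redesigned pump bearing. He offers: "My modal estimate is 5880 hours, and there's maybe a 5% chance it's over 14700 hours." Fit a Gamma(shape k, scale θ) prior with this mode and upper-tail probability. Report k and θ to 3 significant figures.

Gamma(k,θ) with k>1 has mode (k−1)θ, so θ = 5880/(k−1).
Need P(X < 14700) = 0.95 with θ tied to k this way. Start at k = 2, θ = 5880: P(X<14700) ≈ 0.713.
Too low — raise k to concentrate. Iterating converges to k ≈ 4.23.
Then θ = 5880/(4.23−1) ≈ 1820.

k ≈ 4.23, θ ≈ 1820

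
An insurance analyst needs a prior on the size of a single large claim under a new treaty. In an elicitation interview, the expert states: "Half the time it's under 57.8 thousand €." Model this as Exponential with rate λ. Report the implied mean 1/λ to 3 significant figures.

mean ≈ 83.4 thousand €

Exponential median = ln 2 / λ, so λ = ln 2 / 57.8 = 0.012.
Mean = 1/λ = 83.4 thousand €.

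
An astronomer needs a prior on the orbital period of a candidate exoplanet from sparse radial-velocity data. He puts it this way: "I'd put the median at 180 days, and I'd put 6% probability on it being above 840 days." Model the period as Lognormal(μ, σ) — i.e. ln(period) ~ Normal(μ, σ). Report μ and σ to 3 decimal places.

μ ≈ 5.193, σ ≈ 0.991

If T ~ Lognormal(μ,σ) then ln T ~ Normal(μ,σ), so the p-quantile of ln T is μ + z_p·σ.
ln(180) = 5.193 and ln(840) = 6.733; z_{0.5} = 0, z_{0.94} = 1.555.
σ = (6.733 − 5.193)/(1.555 − (0)) = 0.991.
μ = 5.193 − (0)·0.991 = 5.193.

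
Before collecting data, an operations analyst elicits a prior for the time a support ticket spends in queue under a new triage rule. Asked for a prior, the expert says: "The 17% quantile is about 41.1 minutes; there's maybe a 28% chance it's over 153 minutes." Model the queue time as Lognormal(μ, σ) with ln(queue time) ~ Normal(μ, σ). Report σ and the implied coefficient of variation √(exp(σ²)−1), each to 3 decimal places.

If T ~ Lognormal(μ,σ) then ln T ~ Normal(μ,σ), so the p-quantile of ln T is μ + z_p·σ.
ln(41.1) = 3.716 and ln(153) = 5.03; z_{0.17} = -0.9542, z_{0.72} = 0.5828.
σ = (5.03 − 3.716)/(0.5828 − (-0.9542)) = 0.855.
μ = 3.716 − (-0.9542)·0.855 = 4.532.
CV = √(exp(σ²)−1) = √(exp(0.7313)−1) = 1.038.

σ ≈ 0.855, CV ≈ 1.038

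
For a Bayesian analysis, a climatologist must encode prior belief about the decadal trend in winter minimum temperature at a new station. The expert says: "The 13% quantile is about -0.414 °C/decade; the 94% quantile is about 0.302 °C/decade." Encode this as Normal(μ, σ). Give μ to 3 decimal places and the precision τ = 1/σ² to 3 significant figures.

The p-quantile of Normal(μ,σ) is μ + z_p·σ, with z_{0.13} = -1.126 and z_{0.94} = 1.555.
Eliminate σ: μ = (z₂·x₁ − z₁·x₂)/(z₂ − z₁) = (1.555·-0.414 − (-1.126)·0.302)/2.681 = -0.113.
Then σ = (x₂ − x₁)/(z₂ − z₁) = (0.302 − -0.414)/2.681 = 0.267.
Precision τ = 1/σ² = 1/0.267² = 14.

μ = -0.113, τ = 14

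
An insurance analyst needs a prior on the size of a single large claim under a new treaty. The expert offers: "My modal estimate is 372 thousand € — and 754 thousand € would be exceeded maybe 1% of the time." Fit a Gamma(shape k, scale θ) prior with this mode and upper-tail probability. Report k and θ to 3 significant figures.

k ≈ 10.8, θ ≈ 37.9

Gamma(k,θ) with k>1 has mode (k−1)θ, so θ = 372/(k−1).
Need P(X < 754) = 0.99 with θ tied to k this way. Start at k = 2, θ = 372: P(X<754) ≈ 0.601.
Too low — raise k to concentrate. Iterating converges to k ≈ 10.8.
Then θ = 372/(10.8−1) ≈ 37.9.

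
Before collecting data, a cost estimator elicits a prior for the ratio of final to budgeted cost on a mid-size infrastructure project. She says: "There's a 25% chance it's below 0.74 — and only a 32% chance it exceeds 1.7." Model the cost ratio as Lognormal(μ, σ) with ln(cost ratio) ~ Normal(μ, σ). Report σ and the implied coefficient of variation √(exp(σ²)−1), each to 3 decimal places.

If T ~ Lognormal(μ,σ) then ln T ~ Normal(μ,σ), so the p-quantile of ln T is μ + z_p·σ.
ln(0.74) = -0.3011 and ln(1.7) = 0.5306; z_{0.25} = -0.6745, z_{0.68} = 0.4677.
σ = (0.5306 − -0.3011)/(0.4677 − (-0.6745)) = 0.728.
μ = -0.3011 − (-0.6745)·0.728 = 0.190.
CV = √(exp(σ²)−1) = √(exp(0.5303)−1) = 0.836.

σ ≈ 0.728, CV ≈ 0.836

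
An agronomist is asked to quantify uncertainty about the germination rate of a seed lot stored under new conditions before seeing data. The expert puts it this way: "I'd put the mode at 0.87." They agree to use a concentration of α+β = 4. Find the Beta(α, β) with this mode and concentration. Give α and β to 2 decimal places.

α = 2.74, β = 1.26

For α,β > 1 the Beta mode is (α−1)/(α+β−2). With α+β = 4, the mode is (α−1)/2.
Set (α−1)/2 = 0.87 → α = 1 + 0.87·2 = 2.74.
β = 4 − α = 1.26.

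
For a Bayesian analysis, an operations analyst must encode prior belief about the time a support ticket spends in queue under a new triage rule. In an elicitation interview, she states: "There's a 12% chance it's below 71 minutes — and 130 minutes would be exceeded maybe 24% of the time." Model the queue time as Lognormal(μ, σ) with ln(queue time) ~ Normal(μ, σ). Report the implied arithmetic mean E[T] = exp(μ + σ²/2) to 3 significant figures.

If T ~ Lognormal(μ,σ) then ln T ~ Normal(μ,σ), so the p-quantile of ln T is μ + z_p·σ.
ln(71) = 4.263 and ln(130) = 4.868; z_{0.12} = -1.175, z_{0.76} = 0.7063.
σ = (4.868 − 4.263)/(0.7063 − (-1.175)) = 0.322.
μ = 4.263 − (-1.175)·0.322 = 4.640.
E[T] = exp(μ + σ²/2) = exp(4.640 + 0.0517) = 109 minutes.

E[T] ≈ 109 minutes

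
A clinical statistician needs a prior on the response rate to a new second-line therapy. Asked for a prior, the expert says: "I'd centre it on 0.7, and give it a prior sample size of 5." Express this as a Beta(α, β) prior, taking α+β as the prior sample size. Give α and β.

α = 3.5, β = 1.5

Under the effective-sample-size interpretation, Beta(α, β) has prior mean α/(α+β) and prior sample size α+β.
So α+β = 5 and α/(α+β) = 0.7, giving α = 0.7·5 = 3.5 and β = 5 − 3.5 = 1.5.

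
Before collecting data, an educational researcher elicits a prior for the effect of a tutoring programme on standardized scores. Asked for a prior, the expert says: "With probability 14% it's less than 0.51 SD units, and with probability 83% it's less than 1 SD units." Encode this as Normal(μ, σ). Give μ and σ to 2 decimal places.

The p-quantile of Normal(μ,σ) is μ + z_p·σ, with z_{0.14} = -1.08 and z_{0.83} = 0.9542.
Eliminate σ: μ = (z₂·x₁ − z₁·x₂)/(z₂ − z₁) = (0.9542·0.51 − (-1.08)·1)/2.034 = 0.77.
Then σ = (x₂ − x₁)/(z₂ − z₁) = (1 − 0.51)/2.034 = 0.24.

μ = 0.77, σ = 0.24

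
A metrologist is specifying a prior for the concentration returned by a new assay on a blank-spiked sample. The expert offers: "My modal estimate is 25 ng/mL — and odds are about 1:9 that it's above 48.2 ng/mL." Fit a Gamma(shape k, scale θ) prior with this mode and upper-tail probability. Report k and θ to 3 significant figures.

Gamma(k,θ) with k>1 has mode (k−1)θ, so θ = 25/(k−1).
Need P(X < 48.2) = 0.9 with θ tied to k this way. Start at k = 2, θ = 25: P(X<48.2) ≈ 0.574.
Too low — raise k to concentrate. Iterating converges to k ≈ 5.44.
Then θ = 25/(5.44−1) ≈ 5.63.

k ≈ 5.44, θ ≈ 5.63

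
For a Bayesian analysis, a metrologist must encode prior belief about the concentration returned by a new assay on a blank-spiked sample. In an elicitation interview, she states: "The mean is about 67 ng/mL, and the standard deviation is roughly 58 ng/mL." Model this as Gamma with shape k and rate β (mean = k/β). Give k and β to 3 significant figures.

For Gamma(k, rate β): mean = k/β, variance = k/β², so CV = 1/√k.
CV = SD/mean = 58/67 = 0.8657, hence k = 1/CV² = 1.33.
Then β = k/mean = 1.33/67 = 0.0199.

k ≈ 1.33, β ≈ 0.0199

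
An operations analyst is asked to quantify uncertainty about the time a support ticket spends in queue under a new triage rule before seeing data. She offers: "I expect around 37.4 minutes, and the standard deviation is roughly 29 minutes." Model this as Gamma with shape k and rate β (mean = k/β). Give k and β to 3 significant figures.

k ≈ 1.66, β ≈ 0.0445

For Gamma(k, rate β): mean = k/β, variance = k/β², so CV = 1/√k.
CV = SD/mean = 29/37.4 = 0.7754, hence k = 1/CV² = 1.66.
Then β = k/mean = 1.66/37.4 = 0.0445.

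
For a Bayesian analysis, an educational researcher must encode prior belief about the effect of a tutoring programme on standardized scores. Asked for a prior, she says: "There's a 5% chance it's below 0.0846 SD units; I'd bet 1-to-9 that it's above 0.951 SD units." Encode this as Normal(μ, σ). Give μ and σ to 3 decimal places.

The p-quantile of Normal(μ,σ) is μ + z_p·σ, with z_{0.05} = -1.645 and z_{0.9} = 1.282.
Eliminate σ: μ = (z₂·x₁ − z₁·x₂)/(z₂ − z₁) = (1.282·0.0846 − (-1.645)·0.951)/2.926 = 0.572.
Then σ = (x₂ − x₁)/(z₂ − z₁) = (0.951 − 0.0846)/2.926 = 0.296.

μ = 0.572, σ = 0.296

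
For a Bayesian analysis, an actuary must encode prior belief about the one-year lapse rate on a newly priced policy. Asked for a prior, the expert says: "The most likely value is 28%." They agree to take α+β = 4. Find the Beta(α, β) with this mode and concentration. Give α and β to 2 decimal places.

For α,β > 1 the Beta mode is (α−1)/(α+β−2). With α+β = 4, the mode is (α−1)/2.
Set (α−1)/2 = 0.28 → α = 1 + 0.28·2 = 1.56.
β = 4 − α = 2.44.

α = 1.56, β = 2.44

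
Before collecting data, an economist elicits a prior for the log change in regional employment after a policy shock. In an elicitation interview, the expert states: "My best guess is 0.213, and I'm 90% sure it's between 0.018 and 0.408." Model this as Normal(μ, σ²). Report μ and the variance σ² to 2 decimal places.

A symmetric 90% interval runs μ ± z·σ with z = 1.645.
Half-width = 0.195, so σ = 0.195/1.645 = 0.119 and σ² = 0.01.
μ is the stated best guess, 0.21.

μ = 0.21, σ² = 0.01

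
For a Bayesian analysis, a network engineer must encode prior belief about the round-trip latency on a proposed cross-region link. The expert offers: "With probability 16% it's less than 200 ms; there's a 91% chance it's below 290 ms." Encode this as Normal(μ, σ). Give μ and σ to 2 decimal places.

μ = 238.33, σ = 38.54

For Normal(μ,σ), the p-quantile is μ + z_p·σ. Here z_{0.16} = -0.9945, z_{0.91} = 1.341.
So 200 = μ − 0.9945σ and 290 = μ + 1.341σ.
Subtracting: σ = (290 − 200)/(1.341 − (-0.9945)) = 38.54.
Then μ = 200 − (-0.9945)·38.54 = 238.33.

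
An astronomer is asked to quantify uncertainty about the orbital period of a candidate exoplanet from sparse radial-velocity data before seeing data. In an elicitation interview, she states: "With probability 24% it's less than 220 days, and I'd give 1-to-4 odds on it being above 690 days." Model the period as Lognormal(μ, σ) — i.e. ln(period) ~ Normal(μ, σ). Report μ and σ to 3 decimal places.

If T ~ Lognormal(μ,σ) then ln T ~ Normal(μ,σ), so the p-quantile of ln T is μ + z_p·σ.
ln(220) = 5.394 and ln(690) = 6.537; z_{0.24} = -0.7063, z_{0.8} = 0.8416.
σ = (6.537 − 5.394)/(0.8416 − (-0.7063)) = 0.738.
μ = 5.394 − (-0.7063)·0.738 = 5.915.

μ ≈ 5.915, σ ≈ 0.738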